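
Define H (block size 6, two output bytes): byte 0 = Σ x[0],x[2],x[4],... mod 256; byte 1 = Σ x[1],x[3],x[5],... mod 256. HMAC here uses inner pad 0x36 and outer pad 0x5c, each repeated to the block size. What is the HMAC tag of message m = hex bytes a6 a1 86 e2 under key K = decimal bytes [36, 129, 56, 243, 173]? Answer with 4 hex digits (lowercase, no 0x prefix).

Key decimal bytes [36, 129, 56, 243, 173] = 24 81 38 f3 ad is 5 bytes ≤ B = 6; zero-pad to 6 bytes: K' = 24 81 38 f3 ad 00.
K' ⊕ ipad = 12 b7 0e c5 9b 36.  K' ⊕ opad = 78 dd 64 af f1 5c.
Inner input = (K'⊕ipad) ∥ m = 12 b7 0e c5 9b 36 ∥ a6 a1 86 e2.
Inner hash: even-index sum = 487 mod 256 = 231; odd-index sum = 821 mod 256 = 53 → e7 35.
Outer input = (K'⊕opad) ∥ inner = 78 dd 64 af f1 5c ∥ e7 35.
Outer hash (tag): even-index sum = 692 mod 256 = 180; odd-index sum = 541 mod 256 = 29 → b4 1d.

b41d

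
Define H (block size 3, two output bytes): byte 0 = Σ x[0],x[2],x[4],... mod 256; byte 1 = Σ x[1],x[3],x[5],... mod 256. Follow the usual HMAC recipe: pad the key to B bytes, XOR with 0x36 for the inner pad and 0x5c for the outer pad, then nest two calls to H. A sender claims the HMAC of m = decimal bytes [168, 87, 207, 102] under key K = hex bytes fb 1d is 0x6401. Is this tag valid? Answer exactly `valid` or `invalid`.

invalid

Key hex bytes fb 1d is 2 bytes ≤ B = 3; zero-pad to 3 bytes: K' = fb 1d 00.
K' ⊕ ipad = cd 2b 36; K' ⊕ opad = a7 41 5c.
Inner hash: even-index sum = 448 mod 256 = 192; odd-index sum = 418 mod 256 = 162 → c0 a2.
Outer hash (recomputed tag): even-index sum = 421 mod 256 = 165; odd-index sum = 257 mod 256 = 1 → a5 01.
Recomputed tag = a501; claimed = 6401 → mismatch.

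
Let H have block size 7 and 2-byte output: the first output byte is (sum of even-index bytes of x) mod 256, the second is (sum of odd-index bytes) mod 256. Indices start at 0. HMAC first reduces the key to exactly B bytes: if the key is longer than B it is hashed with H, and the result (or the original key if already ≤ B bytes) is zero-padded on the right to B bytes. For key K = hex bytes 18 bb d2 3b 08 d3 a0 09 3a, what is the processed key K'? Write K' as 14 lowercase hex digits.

|K| = 9 > B = 7, so first hash the key.
H(K): even-index sum = 460 mod 256 = 204; odd-index sum = 466 mod 256 = 210 → cc d2.
Zero-pad H(K) = cc d2 to 7 bytes: K' = cc d2 00 00 00 00 00.

ccd20000000000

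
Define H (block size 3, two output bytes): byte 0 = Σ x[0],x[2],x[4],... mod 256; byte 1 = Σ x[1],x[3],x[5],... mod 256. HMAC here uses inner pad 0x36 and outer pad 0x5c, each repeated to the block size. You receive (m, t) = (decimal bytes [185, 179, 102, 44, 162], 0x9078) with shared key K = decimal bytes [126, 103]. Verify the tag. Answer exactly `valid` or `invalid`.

Key decimal bytes [126, 103] = 7e 67 is 2 bytes ≤ B = 3; zero-pad to 3 bytes: K' = 7e 67 00.
K' ⊕ ipad = 48 51 36; K' ⊕ opad = 22 3b 5c.
Inner hash: even-index sum = 349 mod 256 = 93; odd-index sum = 530 mod 256 = 18 → 5d 12.
Outer hash (recomputed tag): even-index sum = 144 mod 256 = 144; odd-index sum = 152 mod 256 = 152 → 90 98.
Recomputed tag = 9098; claimed = 9078 → mismatch.

invalid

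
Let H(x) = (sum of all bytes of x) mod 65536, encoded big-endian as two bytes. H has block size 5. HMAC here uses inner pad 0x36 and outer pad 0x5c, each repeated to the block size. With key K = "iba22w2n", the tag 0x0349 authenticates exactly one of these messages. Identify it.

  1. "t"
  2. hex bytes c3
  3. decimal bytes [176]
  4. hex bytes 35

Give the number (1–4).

Key "iba22w2n" = 69 62 61 32 32 77 32 6e is 8 bytes > B = 5, so hash it first: H(key) = 02 a7, then zero-pad to 5 bytes: K' = 02 a7 00 00 00.
K' ⊕ ipad = 34 91 36 36 36; K' ⊕ opad = 5e fb 5c 5c 5c.
m1: inner = H(34 91 36 36 36 74) = 01 db; tag = H(5e fb 5c 5c 5c 01 db) = 0349 ← matches
m2: inner = H(34 91 36 36 36 c3) = 02 2a; tag = H(5e fb 5c 5c 5c 02 2a) = 0299
m3: inner = H(34 91 36 36 36 b0) = 02 17; tag = H(5e fb 5c 5c 5c 02 17) = 0286
m4: inner = H(34 91 36 36 36 35) = 01 9c; tag = H(5e fb 5c 5c 5c 01 9c) = 030a

1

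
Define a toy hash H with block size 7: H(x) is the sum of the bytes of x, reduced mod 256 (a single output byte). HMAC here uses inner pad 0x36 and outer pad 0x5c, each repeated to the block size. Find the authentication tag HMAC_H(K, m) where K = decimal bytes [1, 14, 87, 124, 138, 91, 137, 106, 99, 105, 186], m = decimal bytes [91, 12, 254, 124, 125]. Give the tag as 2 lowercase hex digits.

Key decimal bytes [1, 14, 87, 124, 138, 91, 137, 106, 99, 105, 186] = 01 0e 57 7c 8a 5b 89 6a 63 69 ba is 11 bytes > B = 7, so hash it first: H(key) = 40, then zero-pad to 7 bytes: K' = 40 00 00 00 00 00 00.
K' ⊕ ipad = 76 36 36 36 36 36 36.  K' ⊕ opad = 1c 5c 5c 5c 5c 5c 5c.
Inner input = (K'⊕ipad) ∥ m = 76 36 36 36 36 36 36 ∥ 5b 0c fe 7c 7d.
Inner hash: sum = 118+54+54+54+54+54+54+91+12+254+124+125 = 1048; mod 256 = 24 → 18.
Outer input = (K'⊕opad) ∥ inner = 1c 5c 5c 5c 5c 5c 5c ∥ 18.
Outer hash (tag): sum = 28+92+92+92+92+92+92+24 = 604; mod 256 = 92 → 5c.

5c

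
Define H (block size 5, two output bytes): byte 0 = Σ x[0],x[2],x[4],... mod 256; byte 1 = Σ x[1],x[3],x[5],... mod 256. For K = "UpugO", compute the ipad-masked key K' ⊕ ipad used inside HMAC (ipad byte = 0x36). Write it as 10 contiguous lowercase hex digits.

Key "UpugO" = 55 70 75 67 4f is exactly B = 5 bytes: K' = 55 70 75 67 4f.
XOR each byte with 0x36: 55⊕36=63, 70⊕36=46, 75⊕36=43, 67⊕36=51, 4f⊕36=79.

6346435179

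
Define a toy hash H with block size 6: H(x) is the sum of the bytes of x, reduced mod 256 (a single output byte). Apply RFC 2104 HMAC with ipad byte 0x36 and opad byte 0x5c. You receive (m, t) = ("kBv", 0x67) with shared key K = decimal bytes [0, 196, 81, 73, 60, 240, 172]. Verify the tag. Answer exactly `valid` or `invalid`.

Key decimal bytes [0, 196, 81, 73, 60, 240, 172] = 00 c4 51 49 3c f0 ac is 7 bytes > B = 6, so hash it first: H(key) = 36, then zero-pad to 6 bytes: K' = 36 00 00 00 00 00.
K' ⊕ ipad = 00 36 36 36 36 36; K' ⊕ opad = 6a 5c 5c 5c 5c 5c.
Inner hash: sum = 0+54+54+54+54+54+107+66+118 = 561; mod 256 = 49 → 31.
Outer hash (recomputed tag): sum = 106+92+92+92+92+92+49 = 615; mod 256 = 103 → 67.
Recomputed tag = 67; claimed = 67 → match.

valid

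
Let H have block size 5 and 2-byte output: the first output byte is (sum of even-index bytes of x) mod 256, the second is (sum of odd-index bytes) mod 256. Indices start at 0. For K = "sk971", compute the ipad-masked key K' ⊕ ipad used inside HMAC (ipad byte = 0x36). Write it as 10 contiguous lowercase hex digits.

Key "sk971" = 73 6b 39 37 31 is exactly B = 5 bytes: K' = 73 6b 39 37 31.
XOR each byte with 0x36: 73⊕36=45, 6b⊕36=5d, 39⊕36=0f, 37⊕36=01, 31⊕36=07.

455d0f0107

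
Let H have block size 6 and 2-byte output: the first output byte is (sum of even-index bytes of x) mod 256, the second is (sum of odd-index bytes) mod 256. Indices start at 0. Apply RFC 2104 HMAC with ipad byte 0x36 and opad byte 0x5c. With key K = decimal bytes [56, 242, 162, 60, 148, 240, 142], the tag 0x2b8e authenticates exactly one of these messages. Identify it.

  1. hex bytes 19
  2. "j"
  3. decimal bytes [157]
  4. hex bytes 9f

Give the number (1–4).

3

Key decimal bytes [56, 242, 162, 60, 148, 240, 142] = 38 f2 a2 3c 94 f0 8e is 7 bytes > B = 6, so hash it first: H(key) = fc 1e, then zero-pad to 6 bytes: K' = fc 1e 00 00 00 00.
K' ⊕ ipad = ca 28 36 36 36 36; K' ⊕ opad = a0 42 5c 5c 5c 5c.
m1: inner = H(ca 28 36 36 36 36 19) = 4f 94; tag = H(a0 42 5c 5c 5c 5c 4f 94) = a78e
m2: inner = H(ca 28 36 36 36 36 6a) = a0 94; tag = H(a0 42 5c 5c 5c 5c a0 94) = f88e
m3: inner = H(ca 28 36 36 36 36 9d) = d3 94; tag = H(a0 42 5c 5c 5c 5c d3 94) = 2b8e ← matches
m4: inner = H(ca 28 36 36 36 36 9f) = d5 94; tag = H(a0 42 5c 5c 5c 5c d5 94) = 2d8e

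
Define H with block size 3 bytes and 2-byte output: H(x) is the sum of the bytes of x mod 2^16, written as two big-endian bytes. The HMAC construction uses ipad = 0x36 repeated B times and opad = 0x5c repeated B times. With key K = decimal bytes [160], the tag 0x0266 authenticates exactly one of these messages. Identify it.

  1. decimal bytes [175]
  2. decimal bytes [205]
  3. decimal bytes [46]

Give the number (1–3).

1

Key decimal bytes [160] = a0 is 1 byte ≤ B = 3; zero-pad to 3 bytes: K' = a0 00 00.
K' ⊕ ipad = 96 36 36; K' ⊕ opad = fc 5c 5c.
m1: inner = H(96 36 36 af) = 01 b1; tag = H(fc 5c 5c 01 b1) = 0266 ← matches
m2: inner = H(96 36 36 cd) = 01 cf; tag = H(fc 5c 5c 01 cf) = 0284
m3: inner = H(96 36 36 2e) = 01 30; tag = H(fc 5c 5c 01 30) = 01e5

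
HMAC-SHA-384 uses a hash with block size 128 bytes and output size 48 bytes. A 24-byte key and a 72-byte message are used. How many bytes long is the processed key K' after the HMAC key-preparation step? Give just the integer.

128

Key is 24 ≤ 128 bytes, zero-padded: |K'| = 128.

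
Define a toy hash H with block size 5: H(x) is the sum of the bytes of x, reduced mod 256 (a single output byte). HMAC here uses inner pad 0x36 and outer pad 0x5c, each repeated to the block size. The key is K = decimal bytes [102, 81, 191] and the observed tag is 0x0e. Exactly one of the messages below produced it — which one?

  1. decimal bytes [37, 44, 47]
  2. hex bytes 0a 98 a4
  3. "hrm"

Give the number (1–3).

Key decimal bytes [102, 81, 191] = 66 51 bf is 3 bytes ≤ B = 5; zero-pad to 5 bytes: K' = 66 51 bf 00 00.
K' ⊕ ipad = 50 67 89 36 36; K' ⊕ opad = 3a 0d e3 5c 5c.
m1: inner = H(50 67 89 36 36 25 2c 2f) = 2c; tag = H(3a 0d e3 5c 5c 2c) = 0e ← matches
m2: inner = H(50 67 89 36 36 0a 98 a4) = f2; tag = H(3a 0d e3 5c 5c f2) = d4
m3: inner = H(50 67 89 36 36 68 72 6d) = f3; tag = H(3a 0d e3 5c 5c f3) = d5

1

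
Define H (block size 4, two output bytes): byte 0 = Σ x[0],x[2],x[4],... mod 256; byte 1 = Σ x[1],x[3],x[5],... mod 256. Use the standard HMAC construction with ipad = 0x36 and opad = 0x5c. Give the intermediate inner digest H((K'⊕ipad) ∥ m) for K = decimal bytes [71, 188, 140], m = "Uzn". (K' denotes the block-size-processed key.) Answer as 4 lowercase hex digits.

ee3a

Key decimal bytes [71, 188, 140] = 47 bc 8c is 3 bytes ≤ B = 4; zero-pad to 4 bytes: K' = 47 bc 8c 00.
K' ⊕ ipad = 71 8a ba 36.
Inner input = 71 8a ba 36 ∥ 55 7a 6e.
Inner hash: even-index sum = 494 mod 256 = 238; odd-index sum = 314 mod 256 = 58 → ee 3a.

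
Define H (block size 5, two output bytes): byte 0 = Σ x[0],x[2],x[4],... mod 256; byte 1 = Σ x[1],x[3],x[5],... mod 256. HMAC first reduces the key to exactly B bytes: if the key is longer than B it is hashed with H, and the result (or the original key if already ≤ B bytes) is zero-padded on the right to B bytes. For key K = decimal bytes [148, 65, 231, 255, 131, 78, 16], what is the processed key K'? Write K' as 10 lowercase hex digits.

0e8e000000

|K| = 7 > B = 5, so first hash the key.
H(K): even-index sum = 526 mod 256 = 14; odd-index sum = 398 mod 256 = 142 → 0e 8e.
Zero-pad H(K) = 0e 8e to 5 bytes: K' = 0e 8e 00 00 00.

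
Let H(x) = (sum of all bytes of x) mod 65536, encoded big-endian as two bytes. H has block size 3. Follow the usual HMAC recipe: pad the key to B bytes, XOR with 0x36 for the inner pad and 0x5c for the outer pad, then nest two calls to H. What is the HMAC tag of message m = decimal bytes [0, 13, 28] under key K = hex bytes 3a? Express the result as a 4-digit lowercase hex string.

01bf

Key hex bytes 3a is 1 byte ≤ B = 3; zero-pad to 3 bytes: K' = 3a 00 00.
K' ⊕ ipad = 0c 36 36.  K' ⊕ opad = 66 5c 5c.
Inner input = (K'⊕ipad) ∥ m = 0c 36 36 ∥ 00 0d 1c.
Inner hash: sum = 12+54+54+0+13+28 = 161 → 00 a1.
Outer input = (K'⊕opad) ∥ inner = 66 5c 5c ∥ 00 a1.
Outer hash (tag): sum = 102+92+92+0+161 = 447 → 01 bf.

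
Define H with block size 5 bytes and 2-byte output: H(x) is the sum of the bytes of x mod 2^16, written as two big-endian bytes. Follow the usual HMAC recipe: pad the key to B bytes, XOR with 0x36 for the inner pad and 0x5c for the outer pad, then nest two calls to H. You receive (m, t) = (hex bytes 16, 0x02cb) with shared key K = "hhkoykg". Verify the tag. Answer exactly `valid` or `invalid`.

valid

Key "hhkoykg" = 68 68 6b 6f 79 6b 67 is 7 bytes > B = 5, so hash it first: H(key) = 02 f5, then zero-pad to 5 bytes: K' = 02 f5 00 00 00.
K' ⊕ ipad = 34 c3 36 36 36; K' ⊕ opad = 5e a9 5c 5c 5c.
Inner hash: sum = 52+195+54+54+54+22 = 431 → 01 af.
Outer hash (recomputed tag): sum = 94+169+92+92+92+1+175 = 715 → 02 cb.
Recomputed tag = 02cb; claimed = 02cb → match.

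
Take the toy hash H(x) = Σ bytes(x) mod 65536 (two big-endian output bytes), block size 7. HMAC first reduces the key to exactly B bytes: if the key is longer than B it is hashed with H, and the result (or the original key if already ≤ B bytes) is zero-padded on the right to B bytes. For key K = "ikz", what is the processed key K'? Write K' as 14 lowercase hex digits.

Key "ikz" = 69 6b 7a is 3 bytes ≤ B = 7; zero-pad to 7 bytes: K' = 69 6b 7a 00 00 00 00.

696b7a00000000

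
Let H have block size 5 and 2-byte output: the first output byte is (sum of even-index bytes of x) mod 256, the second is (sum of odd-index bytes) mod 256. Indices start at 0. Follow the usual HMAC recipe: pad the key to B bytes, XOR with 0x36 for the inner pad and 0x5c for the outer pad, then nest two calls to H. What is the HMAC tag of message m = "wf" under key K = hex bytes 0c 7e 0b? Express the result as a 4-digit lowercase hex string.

f891

Key hex bytes 0c 7e 0b is 3 bytes ≤ B = 5; zero-pad to 5 bytes: K' = 0c 7e 0b 00 00.
K' ⊕ ipad = 3a 48 3d 36 36.  K' ⊕ opad = 50 22 57 5c 5c.
Inner input = (K'⊕ipad) ∥ m = 3a 48 3d 36 36 ∥ 77 66.
Inner hash: even-index sum = 275 mod 256 = 19; odd-index sum = 245 mod 256 = 245 → 13 f5.
Outer input = (K'⊕opad) ∥ inner = 50 22 57 5c 5c ∥ 13 f5.
Outer hash (tag): even-index sum = 504 mod 256 = 248; odd-index sum = 145 mod 256 = 145 → f8 91.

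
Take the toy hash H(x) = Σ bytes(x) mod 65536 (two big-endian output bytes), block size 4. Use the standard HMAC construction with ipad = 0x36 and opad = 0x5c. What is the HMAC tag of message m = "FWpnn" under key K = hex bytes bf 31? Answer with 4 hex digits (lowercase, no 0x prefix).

02ef

Key hex bytes bf 31 is 2 bytes ≤ B = 4; zero-pad to 4 bytes: K' = bf 31 00 00.
K' ⊕ ipad = 89 07 36 36.  K' ⊕ opad = e3 6d 5c 5c.
Inner input = (K'⊕ipad) ∥ m = 89 07 36 36 ∥ 46 57 70 6e 6e.
Inner hash: sum = 137+7+54+54+70+87+112+110+110 = 741 → 02 e5.
Outer input = (K'⊕opad) ∥ inner = e3 6d 5c 5c ∥ 02 e5.
Outer hash (tag): sum = 227+109+92+92+2+229 = 751 → 02 ef.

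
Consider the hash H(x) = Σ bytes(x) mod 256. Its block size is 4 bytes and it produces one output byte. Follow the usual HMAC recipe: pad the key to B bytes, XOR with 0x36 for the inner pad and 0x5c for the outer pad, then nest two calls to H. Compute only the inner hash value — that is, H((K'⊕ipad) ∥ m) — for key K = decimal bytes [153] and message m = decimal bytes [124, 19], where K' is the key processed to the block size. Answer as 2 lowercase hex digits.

e0

Key decimal bytes [153] = 99 is 1 byte ≤ B = 4; zero-pad to 4 bytes: K' = 99 00 00 00.
K' ⊕ ipad = af 36 36 36.
Inner input = af 36 36 36 ∥ 7c 13.
Inner hash: sum = 175+54+54+54+124+19 = 480; mod 256 = 224 → e0.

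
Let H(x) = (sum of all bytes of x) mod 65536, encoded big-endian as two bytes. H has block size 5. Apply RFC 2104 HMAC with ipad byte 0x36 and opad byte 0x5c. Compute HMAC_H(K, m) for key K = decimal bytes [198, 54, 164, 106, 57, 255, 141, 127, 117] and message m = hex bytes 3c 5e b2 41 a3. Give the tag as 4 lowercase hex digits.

0307

Key decimal bytes [198, 54, 164, 106, 57, 255, 141, 127, 117] = c6 36 a4 6a 39 ff 8d 7f 75 is 9 bytes > B = 5, so hash it first: H(key) = 04 c3, then zero-pad to 5 bytes: K' = 04 c3 00 00 00.
K' ⊕ ipad = 32 f5 36 36 36.  K' ⊕ opad = 58 9f 5c 5c 5c.
Inner input = (K'⊕ipad) ∥ m = 32 f5 36 36 36 ∥ 3c 5e b2 41 a3.
Inner hash: sum = 50+245+54+54+54+60+94+178+65+163 = 1017 → 03 f9.
Outer input = (K'⊕opad) ∥ inner = 58 9f 5c 5c 5c ∥ 03 f9.
Outer hash (tag): sum = 88+159+92+92+92+3+249 = 775 → 03 07.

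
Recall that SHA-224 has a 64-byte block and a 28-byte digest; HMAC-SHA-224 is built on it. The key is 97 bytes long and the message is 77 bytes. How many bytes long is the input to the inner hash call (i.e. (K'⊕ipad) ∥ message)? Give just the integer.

141

Key is 97 > 64 bytes, so it is hashed to 28 bytes then zero-padded to 64: |K'| = 64.
Inner input = (K'⊕ipad) ∥ m → 64 + 77 = 141 bytes.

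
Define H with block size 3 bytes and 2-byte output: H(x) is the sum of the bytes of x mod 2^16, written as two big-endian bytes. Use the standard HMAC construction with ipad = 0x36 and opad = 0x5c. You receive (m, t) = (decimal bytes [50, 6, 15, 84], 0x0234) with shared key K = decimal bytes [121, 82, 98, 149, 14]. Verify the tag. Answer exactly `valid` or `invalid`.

Key decimal bytes [121, 82, 98, 149, 14] = 79 52 62 95 0e is 5 bytes > B = 3, so hash it first: H(key) = 01 d0, then zero-pad to 3 bytes: K' = 01 d0 00.
K' ⊕ ipad = 37 e6 36; K' ⊕ opad = 5d 8c 5c.
Inner hash: sum = 55+230+54+50+6+15+84 = 494 → 01 ee.
Outer hash (recomputed tag): sum = 93+140+92+1+238 = 564 → 02 34.
Recomputed tag = 0234; claimed = 0234 → match.

valid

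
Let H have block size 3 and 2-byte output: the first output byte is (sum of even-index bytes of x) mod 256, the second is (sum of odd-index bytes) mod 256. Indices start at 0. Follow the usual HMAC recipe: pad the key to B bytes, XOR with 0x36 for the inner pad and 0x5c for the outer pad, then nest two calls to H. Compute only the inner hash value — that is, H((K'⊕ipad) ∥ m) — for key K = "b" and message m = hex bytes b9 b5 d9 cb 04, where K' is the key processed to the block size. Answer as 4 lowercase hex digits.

0acc

Key "b" = 62 is 1 byte ≤ B = 3; zero-pad to 3 bytes: K' = 62 00 00.
K' ⊕ ipad = 54 36 36.
Inner input = 54 36 36 ∥ b9 b5 d9 cb 04.
Inner hash: even-index sum = 522 mod 256 = 10; odd-index sum = 460 mod 256 = 204 → 0a cc.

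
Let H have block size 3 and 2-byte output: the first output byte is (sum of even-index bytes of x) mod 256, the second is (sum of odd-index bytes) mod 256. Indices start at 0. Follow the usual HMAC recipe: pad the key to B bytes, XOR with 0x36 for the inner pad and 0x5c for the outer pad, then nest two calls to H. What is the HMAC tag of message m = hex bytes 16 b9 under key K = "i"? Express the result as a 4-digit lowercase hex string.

Key "i" = 69 is 1 byte ≤ B = 3; zero-pad to 3 bytes: K' = 69 00 00.
K' ⊕ ipad = 5f 36 36.  K' ⊕ opad = 35 5c 5c.
Inner input = (K'⊕ipad) ∥ m = 5f 36 36 ∥ 16 b9.
Inner hash: even-index sum = 334 mod 256 = 78; odd-index sum = 76 mod 256 = 76 → 4e 4c.
Outer input = (K'⊕opad) ∥ inner = 35 5c 5c ∥ 4e 4c.
Outer hash (tag): even-index sum = 221 mod 256 = 221; odd-index sum = 170 mod 256 = 170 → dd aa.

ddaa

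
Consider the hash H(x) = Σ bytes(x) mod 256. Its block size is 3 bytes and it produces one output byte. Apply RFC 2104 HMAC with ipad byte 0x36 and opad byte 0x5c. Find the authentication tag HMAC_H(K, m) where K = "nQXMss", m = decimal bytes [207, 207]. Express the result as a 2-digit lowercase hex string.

54

Key "nQXMss" = 6e 51 58 4d 73 73 is 6 bytes > B = 3, so hash it first: H(key) = 4a, then zero-pad to 3 bytes: K' = 4a 00 00.
K' ⊕ ipad = 7c 36 36.  K' ⊕ opad = 16 5c 5c.
Inner input = (K'⊕ipad) ∥ m = 7c 36 36 ∥ cf cf.
Inner hash: sum = 124+54+54+207+207 = 646; mod 256 = 134 → 86.
Outer input = (K'⊕opad) ∥ inner = 16 5c 5c ∥ 86.
Outer hash (tag): sum = 22+92+92+134 = 340; mod 256 = 84 → 54.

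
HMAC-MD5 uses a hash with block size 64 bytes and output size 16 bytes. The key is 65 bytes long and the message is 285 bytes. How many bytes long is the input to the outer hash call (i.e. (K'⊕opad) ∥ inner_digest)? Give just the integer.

80

Key is 65 > 64 bytes, so it is hashed to 16 bytes then zero-padded to 64: |K'| = 64.
Outer input = (K'⊕opad) ∥ H(inner) → 64 + 16 = 80 bytes.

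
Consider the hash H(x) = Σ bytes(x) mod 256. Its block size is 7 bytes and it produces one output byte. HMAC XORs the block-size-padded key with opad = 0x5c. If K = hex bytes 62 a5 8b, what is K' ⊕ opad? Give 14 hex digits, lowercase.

3ef9d75c5c5c5c

Key hex bytes 62 a5 8b is 3 bytes ≤ B = 7; zero-pad to 7 bytes: K' = 62 a5 8b 00 00 00 00.
XOR each byte with 0x5c: 62⊕5c=3e, a5⊕5c=f9, 8b⊕5c=d7, 00⊕5c=5c, 00⊕5c=5c, 00⊕5c=5c, 00⊕5c=5c.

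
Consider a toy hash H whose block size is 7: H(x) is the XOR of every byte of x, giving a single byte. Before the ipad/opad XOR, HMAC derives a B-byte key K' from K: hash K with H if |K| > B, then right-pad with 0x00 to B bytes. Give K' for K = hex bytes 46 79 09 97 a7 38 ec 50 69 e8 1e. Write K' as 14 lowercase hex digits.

|K| = 11 > B = 7, so first hash the key.
H(K): XOR 46⊕79⊕09⊕97⊕a7⊕38⊕ec⊕50⊕69⊕e8⊕1e = 1d.
Zero-pad H(K) = 1d to 7 bytes: K' = 1d 00 00 00 00 00 00.

1d000000000000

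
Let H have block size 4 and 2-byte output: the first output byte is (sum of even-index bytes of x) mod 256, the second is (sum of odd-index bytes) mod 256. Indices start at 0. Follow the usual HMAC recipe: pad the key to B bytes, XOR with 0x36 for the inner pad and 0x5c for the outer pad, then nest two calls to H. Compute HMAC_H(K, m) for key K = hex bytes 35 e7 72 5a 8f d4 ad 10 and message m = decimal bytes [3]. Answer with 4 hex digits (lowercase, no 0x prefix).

291e

Key hex bytes 35 e7 72 5a 8f d4 ad 10 is 8 bytes > B = 4, so hash it first: H(key) = e3 25, then zero-pad to 4 bytes: K' = e3 25 00 00.
K' ⊕ ipad = d5 13 36 36.  K' ⊕ opad = bf 79 5c 5c.
Inner input = (K'⊕ipad) ∥ m = d5 13 36 36 ∥ 03.
Inner hash: even-index sum = 270 mod 256 = 14; odd-index sum = 73 mod 256 = 73 → 0e 49.
Outer input = (K'⊕opad) ∥ inner = bf 79 5c 5c ∥ 0e 49.
Outer hash (tag): even-index sum = 297 mod 256 = 41; odd-index sum = 286 mod 256 = 30 → 29 1e.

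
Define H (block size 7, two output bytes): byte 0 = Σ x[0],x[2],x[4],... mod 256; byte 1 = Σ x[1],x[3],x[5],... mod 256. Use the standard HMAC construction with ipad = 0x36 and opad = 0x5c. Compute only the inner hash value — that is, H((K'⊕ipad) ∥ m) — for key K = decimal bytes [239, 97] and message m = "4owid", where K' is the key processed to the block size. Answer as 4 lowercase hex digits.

Key decimal bytes [239, 97] = ef 61 is 2 bytes ≤ B = 7; zero-pad to 7 bytes: K' = ef 61 00 00 00 00 00.
K' ⊕ ipad = d9 57 36 36 36 36 36.
Inner input = d9 57 36 36 36 36 36 ∥ 34 6f 77 69 64.
Inner hash: even-index sum = 595 mod 256 = 83; odd-index sum = 466 mod 256 = 210 → 53 d2.

53d2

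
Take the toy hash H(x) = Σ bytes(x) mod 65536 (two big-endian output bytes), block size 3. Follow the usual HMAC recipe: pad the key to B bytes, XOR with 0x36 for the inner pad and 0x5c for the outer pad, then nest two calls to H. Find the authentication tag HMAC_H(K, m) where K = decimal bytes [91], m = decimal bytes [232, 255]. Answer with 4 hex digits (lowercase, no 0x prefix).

0181

Key decimal bytes [91] = 5b is 1 byte ≤ B = 3; zero-pad to 3 bytes: K' = 5b 00 00.
K' ⊕ ipad = 6d 36 36.  K' ⊕ opad = 07 5c 5c.
Inner input = (K'⊕ipad) ∥ m = 6d 36 36 ∥ e8 ff.
Inner hash: sum = 109+54+54+232+255 = 704 → 02 c0.
Outer input = (K'⊕opad) ∥ inner = 07 5c 5c ∥ 02 c0.
Outer hash (tag): sum = 7+92+92+2+192 = 385 → 01 81.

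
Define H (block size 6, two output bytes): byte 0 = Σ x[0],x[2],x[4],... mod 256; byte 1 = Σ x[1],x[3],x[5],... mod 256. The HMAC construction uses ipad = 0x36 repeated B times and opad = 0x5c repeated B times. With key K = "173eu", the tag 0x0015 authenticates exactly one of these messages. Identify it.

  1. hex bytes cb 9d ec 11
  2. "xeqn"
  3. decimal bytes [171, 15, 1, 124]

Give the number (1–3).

3

Key "173eu" = 31 37 33 65 75 is 5 bytes ≤ B = 6; zero-pad to 6 bytes: K' = 31 37 33 65 75 00.
K' ⊕ ipad = 07 01 05 53 43 36; K' ⊕ opad = 6d 6b 6f 39 29 5c.
m1: inner = H(07 01 05 53 43 36 cb 9d ec 11) = 06 38; tag = H(6d 6b 6f 39 29 5c 06 38) = 0b38
m2: inner = H(07 01 05 53 43 36 78 65 71 6e) = 38 5d; tag = H(6d 6b 6f 39 29 5c 38 5d) = 3d5d
m3: inner = H(07 01 05 53 43 36 ab 0f 01 7c) = fb 15; tag = H(6d 6b 6f 39 29 5c fb 15) = 0015 ← matches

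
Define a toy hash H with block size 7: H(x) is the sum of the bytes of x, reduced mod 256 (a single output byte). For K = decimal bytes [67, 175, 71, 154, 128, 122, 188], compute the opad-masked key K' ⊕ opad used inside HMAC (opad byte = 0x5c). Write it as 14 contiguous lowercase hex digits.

1ff31bc6dc26e0

Key decimal bytes [67, 175, 71, 154, 128, 122, 188] = 43 af 47 9a 80 7a bc is exactly B = 7 bytes: K' = 43 af 47 9a 80 7a bc.
XOR each byte with 0x5c: 43⊕5c=1f, af⊕5c=f3, 47⊕5c=1b, 9a⊕5c=c6, 80⊕5c=dc, 7a⊕5c=26, bc⊕5c=e0.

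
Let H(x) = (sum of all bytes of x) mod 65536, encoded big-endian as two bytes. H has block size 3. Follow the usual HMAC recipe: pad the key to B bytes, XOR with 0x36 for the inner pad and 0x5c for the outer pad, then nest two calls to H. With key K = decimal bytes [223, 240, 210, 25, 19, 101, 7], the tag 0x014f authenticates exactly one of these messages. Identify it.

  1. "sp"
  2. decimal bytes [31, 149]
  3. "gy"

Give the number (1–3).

Key decimal bytes [223, 240, 210, 25, 19, 101, 7] = df f0 d2 19 13 65 07 is 7 bytes > B = 3, so hash it first: H(key) = 03 39, then zero-pad to 3 bytes: K' = 03 39 00.
K' ⊕ ipad = 35 0f 36; K' ⊕ opad = 5f 65 5c.
m1: inner = H(35 0f 36 73 70) = 01 5d; tag = H(5f 65 5c 01 5d) = 017e
m2: inner = H(35 0f 36 1f 95) = 01 2e; tag = H(5f 65 5c 01 2e) = 014f ← matches
m3: inner = H(35 0f 36 67 79) = 01 5a; tag = H(5f 65 5c 01 5a) = 017b

2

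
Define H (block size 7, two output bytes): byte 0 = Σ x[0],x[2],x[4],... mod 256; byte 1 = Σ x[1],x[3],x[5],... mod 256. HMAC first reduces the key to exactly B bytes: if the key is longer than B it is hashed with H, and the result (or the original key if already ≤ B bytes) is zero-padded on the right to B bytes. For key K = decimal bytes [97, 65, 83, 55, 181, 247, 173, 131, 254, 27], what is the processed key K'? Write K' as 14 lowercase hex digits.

140d0000000000

|K| = 10 > B = 7, so first hash the key.
H(K): even-index sum = 788 mod 256 = 20; odd-index sum = 525 mod 256 = 13 → 14 0d.
Zero-pad H(K) = 14 0d to 7 bytes: K' = 14 0d 00 00 00 00 00.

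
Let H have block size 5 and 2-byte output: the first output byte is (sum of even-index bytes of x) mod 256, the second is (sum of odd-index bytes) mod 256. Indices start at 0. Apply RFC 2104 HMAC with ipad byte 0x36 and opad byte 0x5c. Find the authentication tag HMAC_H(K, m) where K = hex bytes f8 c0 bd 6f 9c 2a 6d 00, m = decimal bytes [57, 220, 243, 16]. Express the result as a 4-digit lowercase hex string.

6b41

Key hex bytes f8 c0 bd 6f 9c 2a 6d 00 is 8 bytes > B = 5, so hash it first: H(key) = be 59, then zero-pad to 5 bytes: K' = be 59 00 00 00.
K' ⊕ ipad = 88 6f 36 36 36.  K' ⊕ opad = e2 05 5c 5c 5c.
Inner input = (K'⊕ipad) ∥ m = 88 6f 36 36 36 ∥ 39 dc f3 10.
Inner hash: even-index sum = 480 mod 256 = 224; odd-index sum = 465 mod 256 = 209 → e0 d1.
Outer input = (K'⊕opad) ∥ inner = e2 05 5c 5c 5c ∥ e0 d1.
Outer hash (tag): even-index sum = 619 mod 256 = 107; odd-index sum = 321 mod 256 = 65 → 6b 41.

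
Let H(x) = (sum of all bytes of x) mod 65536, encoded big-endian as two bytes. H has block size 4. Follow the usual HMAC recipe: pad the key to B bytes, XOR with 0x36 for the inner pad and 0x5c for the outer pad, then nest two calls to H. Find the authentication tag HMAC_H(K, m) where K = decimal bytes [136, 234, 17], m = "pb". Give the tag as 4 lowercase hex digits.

02fe

Key decimal bytes [136, 234, 17] = 88 ea 11 is 3 bytes ≤ B = 4; zero-pad to 4 bytes: K' = 88 ea 11 00.
K' ⊕ ipad = be dc 27 36.  K' ⊕ opad = d4 b6 4d 5c.
Inner input = (K'⊕ipad) ∥ m = be dc 27 36 ∥ 70 62.
Inner hash: sum = 190+220+39+54+112+98 = 713 → 02 c9.
Outer input = (K'⊕opad) ∥ inner = d4 b6 4d 5c ∥ 02 c9.
Outer hash (tag): sum = 212+182+77+92+2+201 = 766 → 02 fe.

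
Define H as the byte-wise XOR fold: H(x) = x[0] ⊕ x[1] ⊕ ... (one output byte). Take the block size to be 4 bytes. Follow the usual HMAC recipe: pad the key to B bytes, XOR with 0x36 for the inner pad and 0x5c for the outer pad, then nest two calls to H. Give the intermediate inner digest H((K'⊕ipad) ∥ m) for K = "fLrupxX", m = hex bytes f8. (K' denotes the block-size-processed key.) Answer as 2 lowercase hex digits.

Key "fLrupxX" = 66 4c 72 75 70 78 58 is 7 bytes > B = 4, so hash it first: H(key) = 7d, then zero-pad to 4 bytes: K' = 7d 00 00 00.
K' ⊕ ipad = 4b 36 36 36.
Inner input = 4b 36 36 36 ∥ f8.
Inner hash: XOR 4b⊕36⊕36⊕36⊕f8 = 85.

85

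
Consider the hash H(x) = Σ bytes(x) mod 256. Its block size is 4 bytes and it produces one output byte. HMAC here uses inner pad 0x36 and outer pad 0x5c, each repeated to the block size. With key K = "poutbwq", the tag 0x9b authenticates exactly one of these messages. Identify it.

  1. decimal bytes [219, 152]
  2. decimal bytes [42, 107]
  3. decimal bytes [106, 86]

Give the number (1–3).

1

Key "poutbwq" = 70 6f 75 74 62 77 71 is 7 bytes > B = 4, so hash it first: H(key) = 12, then zero-pad to 4 bytes: K' = 12 00 00 00.
K' ⊕ ipad = 24 36 36 36; K' ⊕ opad = 4e 5c 5c 5c.
m1: inner = H(24 36 36 36 db 98) = 39; tag = H(4e 5c 5c 5c 39) = 9b ← matches
m2: inner = H(24 36 36 36 2a 6b) = 5b; tag = H(4e 5c 5c 5c 5b) = bd
m3: inner = H(24 36 36 36 6a 56) = 86; tag = H(4e 5c 5c 5c 86) = e8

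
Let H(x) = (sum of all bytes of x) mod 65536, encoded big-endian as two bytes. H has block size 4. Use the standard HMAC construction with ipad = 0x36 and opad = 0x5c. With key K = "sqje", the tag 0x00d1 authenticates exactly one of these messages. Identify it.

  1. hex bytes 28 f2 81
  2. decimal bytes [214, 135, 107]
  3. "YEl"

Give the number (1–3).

2

Key "sqje" = 73 71 6a 65 is exactly B = 4 bytes: K' = 73 71 6a 65.
K' ⊕ ipad = 45 47 5c 53; K' ⊕ opad = 2f 2d 36 39.
m1: inner = H(45 47 5c 53 28 f2 81) = 02 d6; tag = H(2f 2d 36 39 02 d6) = 01a3
m2: inner = H(45 47 5c 53 d6 87 6b) = 03 03; tag = H(2f 2d 36 39 03 03) = 00d1 ← matches
m3: inner = H(45 47 5c 53 59 45 6c) = 02 45; tag = H(2f 2d 36 39 02 45) = 0112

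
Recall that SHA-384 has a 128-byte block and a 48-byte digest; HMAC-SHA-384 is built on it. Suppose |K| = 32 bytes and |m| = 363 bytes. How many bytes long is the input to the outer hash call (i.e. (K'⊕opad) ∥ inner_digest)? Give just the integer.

Key is 32 ≤ 128 bytes, zero-padded: |K'| = 128.
Outer input = (K'⊕opad) ∥ H(inner) → 128 + 48 = 176 bytes.

176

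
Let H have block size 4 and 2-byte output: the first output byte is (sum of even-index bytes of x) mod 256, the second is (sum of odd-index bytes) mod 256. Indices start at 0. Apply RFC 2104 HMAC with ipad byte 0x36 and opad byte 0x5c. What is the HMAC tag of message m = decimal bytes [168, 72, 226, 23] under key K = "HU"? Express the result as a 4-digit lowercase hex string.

Key "HU" = 48 55 is 2 bytes ≤ B = 4; zero-pad to 4 bytes: K' = 48 55 00 00.
K' ⊕ ipad = 7e 63 36 36.  K' ⊕ opad = 14 09 5c 5c.
Inner input = (K'⊕ipad) ∥ m = 7e 63 36 36 ∥ a8 48 e2 17.
Inner hash: even-index sum = 574 mod 256 = 62; odd-index sum = 248 mod 256 = 248 → 3e f8.
Outer input = (K'⊕opad) ∥ inner = 14 09 5c 5c ∥ 3e f8.
Outer hash (tag): even-index sum = 174 mod 256 = 174; odd-index sum = 349 mod 256 = 93 → ae 5d.

ae5d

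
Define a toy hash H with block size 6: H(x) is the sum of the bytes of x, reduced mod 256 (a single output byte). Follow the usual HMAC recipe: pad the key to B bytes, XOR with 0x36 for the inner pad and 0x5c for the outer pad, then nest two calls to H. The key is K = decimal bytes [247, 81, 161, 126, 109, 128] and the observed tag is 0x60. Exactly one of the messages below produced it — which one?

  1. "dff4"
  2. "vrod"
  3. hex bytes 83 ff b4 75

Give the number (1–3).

Key decimal bytes [247, 81, 161, 126, 109, 128] = f7 51 a1 7e 6d 80 is exactly B = 6 bytes: K' = f7 51 a1 7e 6d 80.
K' ⊕ ipad = c1 67 97 48 5b b6; K' ⊕ opad = ab 0d fd 22 31 dc.
m1: inner = H(c1 67 97 48 5b b6 64 66 66 34) = 7c; tag = H(ab 0d fd 22 31 dc 7c) = 60 ← matches
m2: inner = H(c1 67 97 48 5b b6 76 72 6f 64) = d3; tag = H(ab 0d fd 22 31 dc d3) = b7
m3: inner = H(c1 67 97 48 5b b6 83 ff b4 75) = c3; tag = H(ab 0d fd 22 31 dc c3) = a7

1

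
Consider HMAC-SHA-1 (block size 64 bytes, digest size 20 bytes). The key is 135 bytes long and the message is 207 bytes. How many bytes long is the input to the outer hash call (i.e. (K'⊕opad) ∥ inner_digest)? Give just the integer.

Key is 135 > 64 bytes, so it is hashed to 20 bytes then zero-padded to 64: |K'| = 64.
Outer input = (K'⊕opad) ∥ H(inner) → 64 + 20 = 84 bytes.

84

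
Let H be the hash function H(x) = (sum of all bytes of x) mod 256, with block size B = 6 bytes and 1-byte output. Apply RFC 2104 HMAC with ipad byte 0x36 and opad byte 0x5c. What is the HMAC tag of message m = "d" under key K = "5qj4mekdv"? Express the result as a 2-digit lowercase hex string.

Key "5qj4mekdv" = 35 71 6a 34 6d 65 6b 64 76 is 9 bytes > B = 6, so hash it first: H(key) = 5b, then zero-pad to 6 bytes: K' = 5b 00 00 00 00 00.
K' ⊕ ipad = 6d 36 36 36 36 36.  K' ⊕ opad = 07 5c 5c 5c 5c 5c.
Inner input = (K'⊕ipad) ∥ m = 6d 36 36 36 36 36 ∥ 64.
Inner hash: sum = 109+54+54+54+54+54+100 = 479; mod 256 = 223 → df.
Outer input = (K'⊕opad) ∥ inner = 07 5c 5c 5c 5c 5c ∥ df.
Outer hash (tag): sum = 7+92+92+92+92+92+223 = 690; mod 256 = 178 → b2.

b2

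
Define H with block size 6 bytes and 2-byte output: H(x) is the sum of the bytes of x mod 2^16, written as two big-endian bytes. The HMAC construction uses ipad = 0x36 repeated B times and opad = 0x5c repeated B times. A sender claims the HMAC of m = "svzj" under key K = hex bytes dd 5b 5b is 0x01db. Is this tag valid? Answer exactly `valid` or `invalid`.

Key hex bytes dd 5b 5b is 3 bytes ≤ B = 6; zero-pad to 6 bytes: K' = dd 5b 5b 00 00 00.
K' ⊕ ipad = eb 6d 6d 36 36 36; K' ⊕ opad = 81 07 07 5c 5c 5c.
Inner hash: sum = 235+109+109+54+54+54+115+118+122+106 = 1076 → 04 34.
Outer hash (recomputed tag): sum = 129+7+7+92+92+92+4+52 = 475 → 01 db.
Recomputed tag = 01db; claimed = 01db → match.

valid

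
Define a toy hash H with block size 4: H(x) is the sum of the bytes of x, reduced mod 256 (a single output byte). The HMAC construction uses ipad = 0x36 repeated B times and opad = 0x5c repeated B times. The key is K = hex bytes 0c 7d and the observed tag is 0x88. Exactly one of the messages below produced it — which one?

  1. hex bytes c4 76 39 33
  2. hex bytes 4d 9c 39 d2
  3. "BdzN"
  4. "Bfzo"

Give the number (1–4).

3

Key hex bytes 0c 7d is 2 bytes ≤ B = 4; zero-pad to 4 bytes: K' = 0c 7d 00 00.
K' ⊕ ipad = 3a 4b 36 36; K' ⊕ opad = 50 21 5c 5c.
m1: inner = H(3a 4b 36 36 c4 76 39 33) = 97; tag = H(50 21 5c 5c 97) = c0
m2: inner = H(3a 4b 36 36 4d 9c 39 d2) = e5; tag = H(50 21 5c 5c e5) = 0e
m3: inner = H(3a 4b 36 36 42 64 7a 4e) = 5f; tag = H(50 21 5c 5c 5f) = 88 ← matches
m4: inner = H(3a 4b 36 36 42 66 7a 6f) = 82; tag = H(50 21 5c 5c 82) = ab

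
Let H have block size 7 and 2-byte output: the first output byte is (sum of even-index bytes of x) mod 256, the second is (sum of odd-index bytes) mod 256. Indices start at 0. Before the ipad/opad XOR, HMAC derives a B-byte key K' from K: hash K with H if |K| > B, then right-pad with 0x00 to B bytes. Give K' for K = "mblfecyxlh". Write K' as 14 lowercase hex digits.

230b0000000000

|K| = 10 > B = 7, so first hash the key.
H(K): even-index sum = 547 mod 256 = 35; odd-index sum = 523 mod 256 = 11 → 23 0b.
Zero-pad H(K) = 23 0b to 7 bytes: K' = 23 0b 00 00 00 00 00.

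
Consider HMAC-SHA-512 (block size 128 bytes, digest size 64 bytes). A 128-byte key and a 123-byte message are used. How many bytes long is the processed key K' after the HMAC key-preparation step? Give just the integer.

128

Key is 128 ≤ 128 bytes, zero-padded: |K'| = 128.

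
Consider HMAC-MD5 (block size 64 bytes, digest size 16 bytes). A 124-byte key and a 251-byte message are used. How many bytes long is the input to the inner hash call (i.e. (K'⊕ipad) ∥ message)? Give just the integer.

Key is 124 > 64 bytes, so it is hashed to 16 bytes then zero-padded to 64: |K'| = 64.
Inner input = (K'⊕ipad) ∥ m → 64 + 251 = 315 bytes.

315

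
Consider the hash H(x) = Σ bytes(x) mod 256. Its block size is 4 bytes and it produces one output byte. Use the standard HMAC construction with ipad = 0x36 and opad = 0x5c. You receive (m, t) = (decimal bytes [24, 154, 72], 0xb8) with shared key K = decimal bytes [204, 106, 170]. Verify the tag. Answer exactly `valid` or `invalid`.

invalid

Key decimal bytes [204, 106, 170] = cc 6a aa is 3 bytes ≤ B = 4; zero-pad to 4 bytes: K' = cc 6a aa 00.
K' ⊕ ipad = fa 5c 9c 36; K' ⊕ opad = 90 36 f6 5c.
Inner hash: sum = 250+92+156+54+24+154+72 = 802; mod 256 = 34 → 22.
Outer hash (recomputed tag): sum = 144+54+246+92+34 = 570; mod 256 = 58 → 3a.
Recomputed tag = 3a; claimed = b8 → mismatch.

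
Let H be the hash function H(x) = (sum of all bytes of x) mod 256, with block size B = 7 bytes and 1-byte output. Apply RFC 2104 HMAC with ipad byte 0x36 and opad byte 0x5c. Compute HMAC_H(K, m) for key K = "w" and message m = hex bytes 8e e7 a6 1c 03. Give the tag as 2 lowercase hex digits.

Key "w" = 77 is 1 byte ≤ B = 7; zero-pad to 7 bytes: K' = 77 00 00 00 00 00 00.
K' ⊕ ipad = 41 36 36 36 36 36 36.  K' ⊕ opad = 2b 5c 5c 5c 5c 5c 5c.
Inner input = (K'⊕ipad) ∥ m = 41 36 36 36 36 36 36 ∥ 8e e7 a6 1c 03.
Inner hash: sum = 65+54+54+54+54+54+54+142+231+166+28+3 = 959; mod 256 = 191 → bf.
Outer input = (K'⊕opad) ∥ inner = 2b 5c 5c 5c 5c 5c 5c ∥ bf.
Outer hash (tag): sum = 43+92+92+92+92+92+92+191 = 786; mod 256 = 18 → 12.

12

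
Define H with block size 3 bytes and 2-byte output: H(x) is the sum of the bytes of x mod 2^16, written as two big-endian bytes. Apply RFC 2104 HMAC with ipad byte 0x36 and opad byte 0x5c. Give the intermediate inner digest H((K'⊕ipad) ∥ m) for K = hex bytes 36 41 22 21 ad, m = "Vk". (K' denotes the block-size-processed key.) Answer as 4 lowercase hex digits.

Key hex bytes 36 41 22 21 ad is 5 bytes > B = 3, so hash it first: H(key) = 01 67, then zero-pad to 3 bytes: K' = 01 67 00.
K' ⊕ ipad = 37 51 36.
Inner input = 37 51 36 ∥ 56 6b.
Inner hash: sum = 55+81+54+86+107 = 383 → 01 7f.

017f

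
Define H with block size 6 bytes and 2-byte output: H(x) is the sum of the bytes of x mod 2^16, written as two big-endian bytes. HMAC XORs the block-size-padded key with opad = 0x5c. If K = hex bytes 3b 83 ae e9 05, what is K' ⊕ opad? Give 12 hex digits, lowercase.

67dff2b5595c

Key hex bytes 3b 83 ae e9 05 is 5 bytes ≤ B = 6; zero-pad to 6 bytes: K' = 3b 83 ae e9 05 00.
XOR each byte with 0x5c: 3b⊕5c=67, 83⊕5c=df, ae⊕5c=f2, e9⊕5c=b5, 05⊕5c=59, 00⊕5c=5c.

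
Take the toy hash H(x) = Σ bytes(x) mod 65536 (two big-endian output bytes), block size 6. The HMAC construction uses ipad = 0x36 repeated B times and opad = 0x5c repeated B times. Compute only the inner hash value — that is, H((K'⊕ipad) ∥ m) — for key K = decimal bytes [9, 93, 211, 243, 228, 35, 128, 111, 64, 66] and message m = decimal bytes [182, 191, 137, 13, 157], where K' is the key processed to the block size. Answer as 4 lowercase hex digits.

0444

Key decimal bytes [9, 93, 211, 243, 228, 35, 128, 111, 64, 66] = 09 5d d3 f3 e4 23 80 6f 40 42 is 10 bytes > B = 6, so hash it first: H(key) = 04 a4, then zero-pad to 6 bytes: K' = 04 a4 00 00 00 00.
K' ⊕ ipad = 32 92 36 36 36 36.
Inner input = 32 92 36 36 36 36 ∥ b6 bf 89 0d 9d.
Inner hash: sum = 50+146+54+54+54+54+182+191+137+13+157 = 1092 → 04 44.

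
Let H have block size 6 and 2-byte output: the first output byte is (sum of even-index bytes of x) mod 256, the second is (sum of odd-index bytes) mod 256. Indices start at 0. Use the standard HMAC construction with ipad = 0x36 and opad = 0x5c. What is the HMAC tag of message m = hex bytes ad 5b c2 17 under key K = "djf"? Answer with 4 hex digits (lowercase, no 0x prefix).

1528

Key "djf" = 64 6a 66 is 3 bytes ≤ B = 6; zero-pad to 6 bytes: K' = 64 6a 66 00 00 00.
K' ⊕ ipad = 52 5c 50 36 36 36.  K' ⊕ opad = 38 36 3a 5c 5c 5c.
Inner input = (K'⊕ipad) ∥ m = 52 5c 50 36 36 36 ∥ ad 5b c2 17.
Inner hash: even-index sum = 583 mod 256 = 71; odd-index sum = 314 mod 256 = 58 → 47 3a.
Outer input = (K'⊕opad) ∥ inner = 38 36 3a 5c 5c 5c ∥ 47 3a.
Outer hash (tag): even-index sum = 277 mod 256 = 21; odd-index sum = 296 mod 256 = 40 → 15 28.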